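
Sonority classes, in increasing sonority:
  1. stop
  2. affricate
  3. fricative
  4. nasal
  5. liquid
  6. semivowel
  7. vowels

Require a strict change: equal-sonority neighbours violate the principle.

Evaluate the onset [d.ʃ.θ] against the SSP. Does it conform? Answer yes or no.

/d/ — stop, sonority 1.
/ʃ/ — fricative, sonority 3.
/θ/ — fricative, sonority 3.
The profile is 1-3-3. Between /ʃ/ (3) and /θ/ (3) sonority does not rise, so the cluster violates the SSP.

no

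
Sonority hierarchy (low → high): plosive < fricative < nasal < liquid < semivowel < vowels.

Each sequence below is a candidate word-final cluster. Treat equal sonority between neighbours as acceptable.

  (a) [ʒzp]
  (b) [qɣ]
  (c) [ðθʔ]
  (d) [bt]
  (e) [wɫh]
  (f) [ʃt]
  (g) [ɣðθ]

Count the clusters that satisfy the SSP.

6

(a) 2-2-1 → obeys
(b) 1-2 → violates
(c) 2-2-1 → obeys
(d) 1-1 → obeys
(e) 5-4-2 → obeys
(f) 2-1 → obeys
(g) 2-2-2 → obeys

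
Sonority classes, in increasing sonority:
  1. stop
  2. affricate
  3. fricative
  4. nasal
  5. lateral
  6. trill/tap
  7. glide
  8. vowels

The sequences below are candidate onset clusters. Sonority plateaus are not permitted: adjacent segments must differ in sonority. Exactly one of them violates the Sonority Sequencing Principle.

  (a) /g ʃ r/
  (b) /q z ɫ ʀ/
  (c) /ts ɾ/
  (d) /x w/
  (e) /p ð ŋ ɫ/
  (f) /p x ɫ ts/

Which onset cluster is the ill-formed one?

(a) sonority 1-3-6: well-formed.
(b) sonority 1-3-5-6: well-formed.
(c) sonority 2-6: well-formed.
(d) sonority 3-7: well-formed.
(e) sonority 1-3-4-5: well-formed.
(f) sonority 1-3-5-2: ill-formed.

f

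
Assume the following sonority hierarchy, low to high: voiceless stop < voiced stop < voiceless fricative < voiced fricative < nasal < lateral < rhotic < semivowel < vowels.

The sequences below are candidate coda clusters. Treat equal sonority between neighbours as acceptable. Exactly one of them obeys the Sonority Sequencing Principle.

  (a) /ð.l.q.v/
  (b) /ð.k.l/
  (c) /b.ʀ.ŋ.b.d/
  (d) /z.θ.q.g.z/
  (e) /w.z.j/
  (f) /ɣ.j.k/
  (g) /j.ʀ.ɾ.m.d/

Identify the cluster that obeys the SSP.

g

(a) /ð.l.q.v/: profile 4-6-1-4 — violates.
(b) /ð.k.l/: profile 4-1-6 — violates.
(c) /b.ʀ.ŋ.b.d/: profile 2-7-5-2-2 — violates.
(d) /z.θ.q.g.z/: profile 4-3-1-2-4 — violates.
(e) /w.z.j/: profile 8-4-8 — violates.
(f) /ɣ.j.k/: profile 4-8-1 — violates.
(g) /j.ʀ.ɾ.m.d/: profile 8-7-7-5-2 — obeys.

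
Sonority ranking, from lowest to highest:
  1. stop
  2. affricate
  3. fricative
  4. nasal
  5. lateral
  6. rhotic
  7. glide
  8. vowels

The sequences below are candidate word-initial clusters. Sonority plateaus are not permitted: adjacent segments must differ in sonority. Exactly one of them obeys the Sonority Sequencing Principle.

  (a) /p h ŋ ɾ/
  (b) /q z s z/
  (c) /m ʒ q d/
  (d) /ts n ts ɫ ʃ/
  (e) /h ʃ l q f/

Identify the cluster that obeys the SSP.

(a) /p h ŋ ɾ/: profile 1-3-4-6 — obeys.
(b) /q z s z/: profile 1-3-3-3 — violates.
(c) /m ʒ q d/: profile 4-3-1-1 — violates.
(d) /ts n ts ɫ ʃ/: profile 2-4-2-5-3 — violates.
(e) /h ʃ l q f/: profile 3-3-5-1-3 — violates.

a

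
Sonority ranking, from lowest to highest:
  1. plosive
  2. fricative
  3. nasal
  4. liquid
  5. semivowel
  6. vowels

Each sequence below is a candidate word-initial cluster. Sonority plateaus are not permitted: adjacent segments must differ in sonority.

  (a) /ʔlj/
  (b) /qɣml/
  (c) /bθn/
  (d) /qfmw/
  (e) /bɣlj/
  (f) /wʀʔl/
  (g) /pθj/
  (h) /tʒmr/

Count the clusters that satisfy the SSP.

(a) 1-4-5 → obeys
(b) 1-2-3-4 → obeys
(c) 1-2-3 → obeys
(d) 1-2-3-5 → obeys
(e) 1-2-4-5 → obeys
(f) 5-4-1-4 → violates
(g) 1-2-5 → obeys
(h) 1-2-3-4 → obeys

7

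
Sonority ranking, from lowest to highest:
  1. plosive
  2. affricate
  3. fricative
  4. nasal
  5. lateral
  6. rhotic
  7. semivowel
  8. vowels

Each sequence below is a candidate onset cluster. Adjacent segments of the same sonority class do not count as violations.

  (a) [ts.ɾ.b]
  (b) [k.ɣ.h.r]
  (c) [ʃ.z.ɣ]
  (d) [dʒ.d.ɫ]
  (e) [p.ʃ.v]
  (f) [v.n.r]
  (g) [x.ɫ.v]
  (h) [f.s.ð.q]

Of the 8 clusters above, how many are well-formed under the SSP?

(a) sonority 2-6-1: ill-formed.
(b) sonority 1-3-3-6: well-formed.
(c) sonority 3-3-3: well-formed.
(d) sonority 2-1-5: ill-formed.
(e) sonority 1-3-3: well-formed.
(f) sonority 3-4-6: well-formed.
(g) sonority 3-5-3: ill-formed.
(h) sonority 3-3-3-1: ill-formed.

4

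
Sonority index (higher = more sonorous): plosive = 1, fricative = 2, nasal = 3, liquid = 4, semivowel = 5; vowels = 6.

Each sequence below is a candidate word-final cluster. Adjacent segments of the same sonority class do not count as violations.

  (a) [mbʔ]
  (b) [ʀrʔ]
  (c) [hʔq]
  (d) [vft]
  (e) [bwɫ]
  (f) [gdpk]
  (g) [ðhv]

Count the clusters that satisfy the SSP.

(a) sonority 3-1-1: well-formed.
(b) sonority 4-4-1: well-formed.
(c) sonority 2-1-1: well-formed.
(d) sonority 2-2-1: well-formed.
(e) sonority 1-5-4: ill-formed.
(f) sonority 1-1-1-1: well-formed.
(g) sonority 2-2-2: well-formed.

6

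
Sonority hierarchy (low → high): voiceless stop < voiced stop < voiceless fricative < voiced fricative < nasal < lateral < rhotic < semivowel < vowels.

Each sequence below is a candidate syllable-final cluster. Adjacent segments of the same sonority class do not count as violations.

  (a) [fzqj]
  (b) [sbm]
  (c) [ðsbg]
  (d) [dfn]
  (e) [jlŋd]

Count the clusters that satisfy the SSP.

2

(a) 3-4-1-8 → violates
(b) 3-2-5 → violates
(c) 4-3-2-2 → obeys
(d) 2-3-5 → violates
(e) 8-6-5-2 → obeys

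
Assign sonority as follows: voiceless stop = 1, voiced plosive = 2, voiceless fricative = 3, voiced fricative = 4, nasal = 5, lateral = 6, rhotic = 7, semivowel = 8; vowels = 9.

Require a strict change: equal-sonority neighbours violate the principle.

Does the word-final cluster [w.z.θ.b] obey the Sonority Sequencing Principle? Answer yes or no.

yes

/w/ is a semivowel (sonority 8).
/z/ is a voiced fricative (sonority 4).
/θ/ is a voiceless fricative (sonority 3).
/b/ is a voiced plosive (sonority 2).
The profile 8-4-3-2 strictly falls, so the word-final cluster satisfies the SSP.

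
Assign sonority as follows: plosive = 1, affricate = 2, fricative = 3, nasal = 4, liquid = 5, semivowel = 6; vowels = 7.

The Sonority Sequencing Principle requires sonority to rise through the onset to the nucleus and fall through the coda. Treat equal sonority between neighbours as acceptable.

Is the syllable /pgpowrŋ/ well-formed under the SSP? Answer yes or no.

yes

Onset: /p/ is a plosive (sonority 1), /g/ is a plosive (sonority 1), /p/ is a plosive (sonority 1); then the nucleus /o/ (sonority 7).
Onset profile 1-1-1-7 — rises to the nucleus.
Coda: /w/ is a semivowel (sonority 6), /r/ is a liquid (sonority 5), /ŋ/ is a nasal (sonority 4).
Coda profile 7-6-5-4 — falls from the nucleus.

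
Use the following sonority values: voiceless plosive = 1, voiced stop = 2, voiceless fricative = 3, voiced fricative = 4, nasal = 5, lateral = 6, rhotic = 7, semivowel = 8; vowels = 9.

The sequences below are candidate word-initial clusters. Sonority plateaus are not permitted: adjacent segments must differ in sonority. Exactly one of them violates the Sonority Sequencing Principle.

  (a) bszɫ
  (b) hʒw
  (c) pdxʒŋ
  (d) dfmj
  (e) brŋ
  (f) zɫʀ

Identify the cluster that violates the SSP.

e

(a) sonority 2-3-4-6: well-formed.
(b) sonority 3-4-8: well-formed.
(c) sonority 1-2-3-4-5: well-formed.
(d) sonority 2-3-5-8: well-formed.
(e) sonority 2-7-5: ill-formed.
(f) sonority 4-6-7: well-formed.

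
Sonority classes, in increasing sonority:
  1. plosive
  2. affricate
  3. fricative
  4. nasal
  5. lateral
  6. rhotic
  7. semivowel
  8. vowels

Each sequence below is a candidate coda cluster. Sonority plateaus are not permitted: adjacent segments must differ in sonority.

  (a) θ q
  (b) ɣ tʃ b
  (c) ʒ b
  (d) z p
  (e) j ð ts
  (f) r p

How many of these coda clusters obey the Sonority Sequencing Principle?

6

(a) θ q: profile 3-1 — obeys.
(b) ɣ tʃ b: profile 3-2-1 — obeys.
(c) ʒ b: profile 3-1 — obeys.
(d) z p: profile 3-1 — obeys.
(e) j ð ts: profile 7-3-2 — obeys.
(f) r p: profile 6-1 — obeys.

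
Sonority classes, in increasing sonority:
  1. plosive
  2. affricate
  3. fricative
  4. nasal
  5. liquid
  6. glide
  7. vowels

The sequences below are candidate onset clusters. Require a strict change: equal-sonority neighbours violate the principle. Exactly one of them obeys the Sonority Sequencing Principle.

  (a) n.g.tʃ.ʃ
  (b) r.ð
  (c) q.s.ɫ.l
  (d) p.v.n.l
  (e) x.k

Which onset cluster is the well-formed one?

(a) sonority 4-1-2-3: ill-formed.
(b) sonority 5-3: ill-formed.
(c) sonority 1-3-5-5: ill-formed.
(d) sonority 1-3-4-5: well-formed.
(e) sonority 3-1: ill-formed.

d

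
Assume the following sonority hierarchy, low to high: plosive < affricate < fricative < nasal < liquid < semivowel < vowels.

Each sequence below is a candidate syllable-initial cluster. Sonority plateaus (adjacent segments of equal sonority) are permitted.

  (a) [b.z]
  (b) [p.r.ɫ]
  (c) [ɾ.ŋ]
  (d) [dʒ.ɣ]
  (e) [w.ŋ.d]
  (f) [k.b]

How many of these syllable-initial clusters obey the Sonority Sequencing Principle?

(a) sonority 1-3: well-formed.
(b) sonority 1-5-5: well-formed.
(c) sonority 5-4: ill-formed.
(d) sonority 2-3: well-formed.
(e) sonority 6-4-1: ill-formed.
(f) sonority 1-1: well-formed.

4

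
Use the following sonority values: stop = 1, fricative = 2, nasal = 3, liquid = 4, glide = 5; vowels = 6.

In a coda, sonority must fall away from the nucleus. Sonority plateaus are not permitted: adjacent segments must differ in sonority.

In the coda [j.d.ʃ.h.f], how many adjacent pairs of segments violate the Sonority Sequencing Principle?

3

/j/: glide = 5.
/d/: stop = 1.
/ʃ/: fricative = 2.
/h/: fricative = 2.
/f/: fricative = 2.
/j/→/d/: 5→1 (falls) — ok.
/d/→/ʃ/: 1→2 (does not fall) — violation.
/ʃ/→/h/: 2→2 (plateau) — violation.
/h/→/f/: 2→2 (plateau) — violation.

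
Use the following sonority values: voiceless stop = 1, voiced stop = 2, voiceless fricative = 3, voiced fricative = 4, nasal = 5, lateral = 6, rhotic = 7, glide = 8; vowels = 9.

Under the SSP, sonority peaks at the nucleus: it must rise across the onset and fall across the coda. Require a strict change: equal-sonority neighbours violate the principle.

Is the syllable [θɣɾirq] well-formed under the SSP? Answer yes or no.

yes

Onset: /θ/ is a voiceless fricative (sonority 3), /ɣ/ is a voiced fricative (sonority 4), /ɾ/ is a rhotic (sonority 7); then the nucleus /i/ (sonority 9).
Onset profile 3-4-7-9 — rises to the nucleus.
Coda: /r/ is a rhotic (sonority 7), /q/ is a voiceless stop (sonority 1).
Coda profile 9-7-1 — falls from the nucleus.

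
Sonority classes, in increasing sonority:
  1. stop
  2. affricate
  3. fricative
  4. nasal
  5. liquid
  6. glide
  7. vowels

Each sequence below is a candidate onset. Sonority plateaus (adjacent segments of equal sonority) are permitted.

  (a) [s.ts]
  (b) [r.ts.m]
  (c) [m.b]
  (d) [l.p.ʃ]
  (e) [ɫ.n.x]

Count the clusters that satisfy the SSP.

(a) sonority 3-2: ill-formed.
(b) sonority 5-2-4: ill-formed.
(c) sonority 4-1: ill-formed.
(d) sonority 5-1-3: ill-formed.
(e) sonority 5-4-3: ill-formed.

0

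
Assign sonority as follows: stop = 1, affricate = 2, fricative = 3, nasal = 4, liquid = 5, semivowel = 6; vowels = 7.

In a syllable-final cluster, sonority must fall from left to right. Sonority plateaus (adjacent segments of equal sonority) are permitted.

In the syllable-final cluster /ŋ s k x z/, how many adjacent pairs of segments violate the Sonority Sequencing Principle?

1

/ŋ/ — nasal, sonority 4.
/s/ — fricative, sonority 3.
/k/ — stop, sonority 1.
/x/ — fricative, sonority 3.
/z/ — fricative, sonority 3.
/ŋ/→/s/: 4→3 (falls) — ok.
/s/→/k/: 3→1 (falls) — ok.
/k/→/x/: 1→3 (does not fall) — violation.
/x/→/z/: 3→3 (plateau, allowed) — ok.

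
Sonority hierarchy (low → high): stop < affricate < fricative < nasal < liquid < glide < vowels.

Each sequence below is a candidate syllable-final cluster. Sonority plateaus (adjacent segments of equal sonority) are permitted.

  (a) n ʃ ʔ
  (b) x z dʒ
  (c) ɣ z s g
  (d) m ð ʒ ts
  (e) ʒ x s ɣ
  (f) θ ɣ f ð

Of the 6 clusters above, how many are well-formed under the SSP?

(a) 4-3-1 → obeys
(b) 3-3-2 → obeys
(c) 3-3-3-1 → obeys
(d) 4-3-3-2 → obeys
(e) 3-3-3-3 → obeys
(f) 3-3-3-3 → obeys

6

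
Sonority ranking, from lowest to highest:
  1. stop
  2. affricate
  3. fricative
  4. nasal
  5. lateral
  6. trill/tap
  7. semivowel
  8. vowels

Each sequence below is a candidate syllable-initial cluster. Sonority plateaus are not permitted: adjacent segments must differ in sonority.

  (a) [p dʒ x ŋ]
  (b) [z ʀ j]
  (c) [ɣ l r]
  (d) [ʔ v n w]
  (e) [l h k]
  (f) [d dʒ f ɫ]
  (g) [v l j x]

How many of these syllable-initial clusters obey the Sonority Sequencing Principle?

5

(a) [p dʒ x ŋ]: profile 1-2-3-4 — obeys.
(b) [z ʀ j]: profile 3-6-7 — obeys.
(c) [ɣ l r]: profile 3-5-6 — obeys.
(d) [ʔ v n w]: profile 1-3-4-7 — obeys.
(e) [l h k]: profile 5-3-1 — violates.
(f) [d dʒ f ɫ]: profile 1-2-3-5 — obeys.
(g) [v l j x]: profile 3-5-7-3 — violates.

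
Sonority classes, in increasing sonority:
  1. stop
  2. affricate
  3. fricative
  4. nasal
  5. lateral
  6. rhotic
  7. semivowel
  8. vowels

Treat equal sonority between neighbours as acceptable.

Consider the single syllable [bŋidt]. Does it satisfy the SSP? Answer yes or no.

yes

Onset: /b/ is a stop (sonority 1), /ŋ/ is a nasal (sonority 4); then the nucleus /i/ (sonority 8).
Onset profile 1-4-8 — rises to the nucleus.
Coda: /d/ is a stop (sonority 1), /t/ is a stop (sonority 1).
Coda profile 8-1-1 — falls from the nucleus.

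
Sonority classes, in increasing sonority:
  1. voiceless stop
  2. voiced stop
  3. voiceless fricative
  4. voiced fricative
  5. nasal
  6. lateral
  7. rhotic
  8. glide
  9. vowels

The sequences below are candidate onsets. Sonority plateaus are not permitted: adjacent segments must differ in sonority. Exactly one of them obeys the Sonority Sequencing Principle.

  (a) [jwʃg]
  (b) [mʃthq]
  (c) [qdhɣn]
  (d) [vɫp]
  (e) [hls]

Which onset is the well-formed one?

(a) 8-8-3-2 → violates
(b) 5-3-1-3-1 → violates
(c) 1-2-3-4-5 → obeys
(d) 4-6-1 → violates
(e) 3-6-3 → violates

c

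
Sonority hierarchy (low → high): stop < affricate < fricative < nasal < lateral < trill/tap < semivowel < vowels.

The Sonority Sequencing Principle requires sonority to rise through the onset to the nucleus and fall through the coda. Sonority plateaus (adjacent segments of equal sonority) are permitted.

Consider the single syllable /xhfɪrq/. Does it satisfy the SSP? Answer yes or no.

yes

Onset: /x/ is a fricative (sonority 3), /h/ is a fricative (sonority 3), /f/ is a fricative (sonority 3); then the nucleus /ɪ/ (sonority 8).
Onset profile 3-3-3-8 — rises to the nucleus.
Coda: /r/ is a trill/tap (sonority 6), /q/ is a stop (sonority 1).
Coda profile 8-6-1 — falls from the nucleus.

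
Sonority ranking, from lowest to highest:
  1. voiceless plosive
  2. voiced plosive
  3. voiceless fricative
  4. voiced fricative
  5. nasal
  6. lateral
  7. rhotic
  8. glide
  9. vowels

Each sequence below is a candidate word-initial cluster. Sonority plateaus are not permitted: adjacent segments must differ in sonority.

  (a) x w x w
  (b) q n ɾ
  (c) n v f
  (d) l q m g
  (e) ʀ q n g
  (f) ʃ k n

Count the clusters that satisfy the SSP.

1

(a) x w x w: profile 3-8-3-8 — violates.
(b) q n ɾ: profile 1-5-7 — obeys.
(c) n v f: profile 5-4-3 — violates.
(d) l q m g: profile 6-1-5-2 — violates.
(e) ʀ q n g: profile 7-1-5-2 — violates.
(f) ʃ k n: profile 3-1-5 — violates.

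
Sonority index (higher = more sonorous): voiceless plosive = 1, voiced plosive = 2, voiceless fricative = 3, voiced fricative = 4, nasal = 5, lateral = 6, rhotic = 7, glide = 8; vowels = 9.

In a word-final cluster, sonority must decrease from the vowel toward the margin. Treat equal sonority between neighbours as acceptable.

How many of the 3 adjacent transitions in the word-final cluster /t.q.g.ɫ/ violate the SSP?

/t/: voiceless plosive = 1.
/q/: voiceless plosive = 1.
/g/: voiced plosive = 2.
/ɫ/: lateral = 6.
/t/→/q/: 1→1 (plateau, allowed) — ok.
/q/→/g/: 1→2 (does not fall) — violation.
/g/→/ɫ/: 2→6 (does not fall) — violation.

2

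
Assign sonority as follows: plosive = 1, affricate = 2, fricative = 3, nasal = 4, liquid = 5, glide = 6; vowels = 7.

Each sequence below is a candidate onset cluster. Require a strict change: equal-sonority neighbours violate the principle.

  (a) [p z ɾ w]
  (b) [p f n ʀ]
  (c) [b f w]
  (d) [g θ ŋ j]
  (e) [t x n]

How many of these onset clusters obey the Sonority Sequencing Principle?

5

(a) sonority 1-3-5-6: well-formed.
(b) sonority 1-3-4-5: well-formed.
(c) sonority 1-3-6: well-formed.
(d) sonority 1-3-4-6: well-formed.
(e) sonority 1-3-4: well-formed.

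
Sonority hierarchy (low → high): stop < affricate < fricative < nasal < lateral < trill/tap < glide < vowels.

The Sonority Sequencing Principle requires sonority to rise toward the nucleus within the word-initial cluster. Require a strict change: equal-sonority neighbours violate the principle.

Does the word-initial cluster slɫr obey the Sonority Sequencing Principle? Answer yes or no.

no

/s/ — fricative, sonority 3.
/l/ — lateral, sonority 5.
/ɫ/ — lateral, sonority 5.
/r/ — trill/tap, sonority 6.
The profile is 3-5-5-6. Between /l/ (5) and /ɫ/ (5) sonority does not rise, so the cluster violates the SSP.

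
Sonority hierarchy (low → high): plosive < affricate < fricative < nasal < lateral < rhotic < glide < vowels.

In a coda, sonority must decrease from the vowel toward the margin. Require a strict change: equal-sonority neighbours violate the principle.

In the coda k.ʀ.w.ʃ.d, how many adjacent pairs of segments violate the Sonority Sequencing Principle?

/k/ is a plosive (sonority 1).
/ʀ/ is a rhotic (sonority 6).
/w/ is a glide (sonority 7).
/ʃ/ is a fricative (sonority 3).
/d/ is a plosive (sonority 1).
/k/→/ʀ/: 1→6 (does not fall) — violation.
/ʀ/→/w/: 6→7 (does not fall) — violation.
/w/→/ʃ/: 7→3 (falls) — ok.
/ʃ/→/d/: 3→1 (falls) — ok.

2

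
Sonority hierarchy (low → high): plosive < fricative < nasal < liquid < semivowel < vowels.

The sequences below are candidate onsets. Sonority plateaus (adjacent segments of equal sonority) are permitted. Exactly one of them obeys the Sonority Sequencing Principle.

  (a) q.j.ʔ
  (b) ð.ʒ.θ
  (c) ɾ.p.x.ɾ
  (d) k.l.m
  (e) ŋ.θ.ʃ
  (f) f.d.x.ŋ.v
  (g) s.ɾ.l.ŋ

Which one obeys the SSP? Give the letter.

b

(a) sonority 1-5-1: ill-formed.
(b) sonority 2-2-2: well-formed.
(c) sonority 4-1-2-4: ill-formed.
(d) sonority 1-4-3: ill-formed.
(e) sonority 3-2-2: ill-formed.
(f) sonority 2-1-2-3-2: ill-formed.
(g) sonority 2-4-4-3: ill-formed.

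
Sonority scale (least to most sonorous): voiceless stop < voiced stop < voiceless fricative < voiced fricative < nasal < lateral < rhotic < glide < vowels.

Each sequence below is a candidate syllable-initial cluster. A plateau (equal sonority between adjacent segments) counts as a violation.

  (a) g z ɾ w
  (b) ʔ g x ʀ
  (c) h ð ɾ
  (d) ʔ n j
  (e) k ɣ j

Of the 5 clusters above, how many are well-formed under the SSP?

(a) g z ɾ w: profile 2-4-7-8 — obeys.
(b) ʔ g x ʀ: profile 1-2-3-7 — obeys.
(c) h ð ɾ: profile 3-4-7 — obeys.
(d) ʔ n j: profile 1-5-8 — obeys.
(e) k ɣ j: profile 1-4-8 — obeys.

5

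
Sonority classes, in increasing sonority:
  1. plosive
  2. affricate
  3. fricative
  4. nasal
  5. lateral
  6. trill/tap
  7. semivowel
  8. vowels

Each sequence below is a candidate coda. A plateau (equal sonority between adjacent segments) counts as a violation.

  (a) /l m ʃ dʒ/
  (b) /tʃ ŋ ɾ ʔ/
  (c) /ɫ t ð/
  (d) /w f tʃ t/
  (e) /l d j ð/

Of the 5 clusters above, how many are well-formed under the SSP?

2

(a) 5-4-3-2 → obeys
(b) 2-4-6-1 → violates
(c) 5-1-3 → violates
(d) 7-3-2-1 → obeys
(e) 5-1-7-3 → violates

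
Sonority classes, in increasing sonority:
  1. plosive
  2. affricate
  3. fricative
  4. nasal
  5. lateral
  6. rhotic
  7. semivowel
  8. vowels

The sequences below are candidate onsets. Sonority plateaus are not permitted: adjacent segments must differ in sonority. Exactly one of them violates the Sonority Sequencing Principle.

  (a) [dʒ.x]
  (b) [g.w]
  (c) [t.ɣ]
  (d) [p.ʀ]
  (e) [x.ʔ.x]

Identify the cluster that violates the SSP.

(a) 2-3 → obeys
(b) 1-7 → obeys
(c) 1-3 → obeys
(d) 1-6 → obeys
(e) 3-1-3 → violates

e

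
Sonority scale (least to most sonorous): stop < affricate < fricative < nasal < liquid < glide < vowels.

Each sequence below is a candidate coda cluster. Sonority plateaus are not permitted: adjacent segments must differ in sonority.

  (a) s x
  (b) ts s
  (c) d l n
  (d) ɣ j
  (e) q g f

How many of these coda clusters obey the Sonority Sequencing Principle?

0

(a) sonority 3-3: ill-formed.
(b) sonority 2-3: ill-formed.
(c) sonority 1-5-4: ill-formed.
(d) sonority 3-6: ill-formed.
(e) sonority 1-1-3: ill-formed.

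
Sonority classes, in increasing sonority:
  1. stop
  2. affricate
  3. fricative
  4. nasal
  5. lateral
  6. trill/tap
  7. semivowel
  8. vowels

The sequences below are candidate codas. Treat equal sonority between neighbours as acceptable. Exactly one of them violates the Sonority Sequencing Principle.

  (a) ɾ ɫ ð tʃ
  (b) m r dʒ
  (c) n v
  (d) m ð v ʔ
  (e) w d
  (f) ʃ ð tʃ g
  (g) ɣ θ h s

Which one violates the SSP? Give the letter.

b

(a) sonority 6-5-3-2: well-formed.
(b) sonority 4-6-2: ill-formed.
(c) sonority 4-3: well-formed.
(d) sonority 4-3-3-1: well-formed.
(e) sonority 7-1: well-formed.
(f) sonority 3-3-2-1: well-formed.
(g) sonority 3-3-3-3: well-formed.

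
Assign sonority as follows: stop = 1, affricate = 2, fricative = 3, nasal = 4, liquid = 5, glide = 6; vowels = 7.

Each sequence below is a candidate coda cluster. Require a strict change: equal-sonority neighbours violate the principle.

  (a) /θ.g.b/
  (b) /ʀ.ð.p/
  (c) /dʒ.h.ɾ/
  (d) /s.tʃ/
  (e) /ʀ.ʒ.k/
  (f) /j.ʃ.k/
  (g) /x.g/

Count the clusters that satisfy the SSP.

(a) sonority 3-1-1: ill-formed.
(b) sonority 5-3-1: well-formed.
(c) sonority 2-3-5: ill-formed.
(d) sonority 3-2: well-formed.
(e) sonority 5-3-1: well-formed.
(f) sonority 6-3-1: well-formed.
(g) sonority 3-1: well-formed.

5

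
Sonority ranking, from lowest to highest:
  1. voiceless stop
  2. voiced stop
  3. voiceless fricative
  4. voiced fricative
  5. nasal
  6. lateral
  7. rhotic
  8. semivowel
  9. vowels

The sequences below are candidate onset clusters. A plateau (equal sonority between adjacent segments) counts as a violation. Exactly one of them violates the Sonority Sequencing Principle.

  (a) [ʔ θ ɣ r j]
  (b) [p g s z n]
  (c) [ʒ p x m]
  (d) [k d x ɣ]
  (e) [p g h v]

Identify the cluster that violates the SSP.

(a) [ʔ θ ɣ r j]: profile 1-3-4-7-8 — obeys.
(b) [p g s z n]: profile 1-2-3-4-5 — obeys.
(c) [ʒ p x m]: profile 4-1-3-5 — violates.
(d) [k d x ɣ]: profile 1-2-3-4 — obeys.
(e) [p g h v]: profile 1-2-3-4 — obeys.

c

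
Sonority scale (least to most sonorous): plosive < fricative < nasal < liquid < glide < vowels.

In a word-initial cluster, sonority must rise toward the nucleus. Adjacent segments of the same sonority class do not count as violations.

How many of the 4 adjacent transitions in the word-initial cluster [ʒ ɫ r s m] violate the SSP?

1

/ʒ/ is a fricative (sonority 2).
/ɫ/ is a liquid (sonority 4).
/r/ is a liquid (sonority 4).
/s/ is a fricative (sonority 2).
/m/ is a nasal (sonority 3).
/ʒ/→/ɫ/: 2→4 (rises) — ok.
/ɫ/→/r/: 4→4 (plateau, allowed) — ok.
/r/→/s/: 4→2 (does not rise) — violation.
/s/→/m/: 2→3 (rises) — ok.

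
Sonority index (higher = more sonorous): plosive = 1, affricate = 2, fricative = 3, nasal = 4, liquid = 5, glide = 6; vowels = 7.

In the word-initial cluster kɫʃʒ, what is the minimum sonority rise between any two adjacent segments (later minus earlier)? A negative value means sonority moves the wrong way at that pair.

/k/ is a plosive (sonority 1).
/ɫ/ is a liquid (sonority 5).
/ʃ/ is a fricative (sonority 3).
/ʒ/ is a fricative (sonority 3).
/k/→/ɫ/: change +4.
/ɫ/→/ʃ/: change -2.
/ʃ/→/ʒ/: change +0.
Minimum = -2.

-2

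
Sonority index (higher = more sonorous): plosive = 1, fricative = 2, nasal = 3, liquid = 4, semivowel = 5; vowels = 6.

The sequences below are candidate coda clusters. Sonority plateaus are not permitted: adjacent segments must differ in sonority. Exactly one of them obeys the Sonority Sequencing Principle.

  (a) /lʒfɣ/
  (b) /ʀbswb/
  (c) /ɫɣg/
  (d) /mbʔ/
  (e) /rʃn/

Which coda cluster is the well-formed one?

(a) sonority 4-2-2-2: ill-formed.
(b) sonority 4-1-2-5-1: ill-formed.
(c) sonority 4-2-1: well-formed.
(d) sonority 3-1-1: ill-formed.
(e) sonority 4-2-3: ill-formed.

c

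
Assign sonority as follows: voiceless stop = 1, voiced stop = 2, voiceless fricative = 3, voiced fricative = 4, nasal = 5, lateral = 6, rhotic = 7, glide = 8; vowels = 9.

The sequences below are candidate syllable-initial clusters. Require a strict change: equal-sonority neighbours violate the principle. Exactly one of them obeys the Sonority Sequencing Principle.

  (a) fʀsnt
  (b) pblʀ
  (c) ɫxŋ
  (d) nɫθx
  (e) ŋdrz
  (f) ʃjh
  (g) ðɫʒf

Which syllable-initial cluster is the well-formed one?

b

(a) 3-7-3-5-1 → violates
(b) 1-2-6-7 → obeys
(c) 6-3-5 → violates
(d) 5-6-3-3 → violates
(e) 5-2-7-4 → violates
(f) 3-8-3 → violates
(g) 4-6-4-3 → violates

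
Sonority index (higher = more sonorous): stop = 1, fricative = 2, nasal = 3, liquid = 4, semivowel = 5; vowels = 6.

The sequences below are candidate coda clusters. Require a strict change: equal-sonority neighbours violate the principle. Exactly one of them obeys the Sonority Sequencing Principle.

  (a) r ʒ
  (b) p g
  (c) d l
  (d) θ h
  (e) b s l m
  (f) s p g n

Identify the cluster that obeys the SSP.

(a) r ʒ: profile 4-2 — obeys.
(b) p g: profile 1-1 — violates.
(c) d l: profile 1-4 — violates.
(d) θ h: profile 2-2 — violates.
(e) b s l m: profile 1-2-4-3 — violates.
(f) s p g n: profile 2-1-1-3 — violates.

a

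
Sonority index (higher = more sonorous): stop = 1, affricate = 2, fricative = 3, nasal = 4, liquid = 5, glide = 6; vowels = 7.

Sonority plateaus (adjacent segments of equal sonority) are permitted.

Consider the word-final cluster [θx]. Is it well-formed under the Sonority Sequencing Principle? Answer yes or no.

/θ/ is a fricative (sonority 3).
/x/ is a fricative (sonority 3).
The profile 3-3 is non-increasing (plateaus allowed), so the word-final cluster satisfies the SSP.

yes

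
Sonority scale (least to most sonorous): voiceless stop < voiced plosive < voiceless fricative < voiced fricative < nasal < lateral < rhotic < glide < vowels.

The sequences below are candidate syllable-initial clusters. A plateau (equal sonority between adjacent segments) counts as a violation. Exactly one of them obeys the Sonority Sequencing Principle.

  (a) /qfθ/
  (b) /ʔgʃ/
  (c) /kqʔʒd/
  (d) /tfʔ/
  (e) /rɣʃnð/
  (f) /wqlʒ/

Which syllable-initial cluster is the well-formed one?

(a) /qfθ/: profile 1-3-3 — violates.
(b) /ʔgʃ/: profile 1-2-3 — obeys.
(c) /kqʔʒd/: profile 1-1-1-4-2 — violates.
(d) /tfʔ/: profile 1-3-1 — violates.
(e) /rɣʃnð/: profile 7-4-3-5-4 — violates.
(f) /wqlʒ/: profile 8-1-6-4 — violates.

b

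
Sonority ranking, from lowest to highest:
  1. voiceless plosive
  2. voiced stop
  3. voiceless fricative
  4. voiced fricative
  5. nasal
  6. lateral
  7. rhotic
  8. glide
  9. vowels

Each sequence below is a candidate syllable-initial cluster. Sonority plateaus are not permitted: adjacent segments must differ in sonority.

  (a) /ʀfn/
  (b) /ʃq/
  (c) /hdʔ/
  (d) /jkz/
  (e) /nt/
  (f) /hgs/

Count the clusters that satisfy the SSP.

0

(a) 7-3-5 → violates
(b) 3-1 → violates
(c) 3-2-1 → violates
(d) 8-1-4 → violates
(e) 5-1 → violates
(f) 3-2-3 → violates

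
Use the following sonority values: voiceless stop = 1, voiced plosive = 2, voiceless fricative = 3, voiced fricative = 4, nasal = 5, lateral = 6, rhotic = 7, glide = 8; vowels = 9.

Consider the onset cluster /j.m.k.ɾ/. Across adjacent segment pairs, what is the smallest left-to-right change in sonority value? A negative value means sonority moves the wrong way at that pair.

-4

/j/: glide = 8.
/m/: nasal = 5.
/k/: voiceless stop = 1.
/ɾ/: rhotic = 7.
/j/→/m/: change -3.
/m/→/k/: change -4.
/k/→/ɾ/: change +6.
Minimum = -4.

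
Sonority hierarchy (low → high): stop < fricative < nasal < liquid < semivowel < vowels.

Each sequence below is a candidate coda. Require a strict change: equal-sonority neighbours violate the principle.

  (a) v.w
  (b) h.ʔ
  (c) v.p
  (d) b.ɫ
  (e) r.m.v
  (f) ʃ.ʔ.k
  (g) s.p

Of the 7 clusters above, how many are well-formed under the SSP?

4

(a) v.w: profile 2-5 — violates.
(b) h.ʔ: profile 2-1 — obeys.
(c) v.p: profile 2-1 — obeys.
(d) b.ɫ: profile 1-4 — violates.
(e) r.m.v: profile 4-3-2 — obeys.
(f) ʃ.ʔ.k: profile 2-1-1 — violates.
(g) s.p: profile 2-1 — obeys.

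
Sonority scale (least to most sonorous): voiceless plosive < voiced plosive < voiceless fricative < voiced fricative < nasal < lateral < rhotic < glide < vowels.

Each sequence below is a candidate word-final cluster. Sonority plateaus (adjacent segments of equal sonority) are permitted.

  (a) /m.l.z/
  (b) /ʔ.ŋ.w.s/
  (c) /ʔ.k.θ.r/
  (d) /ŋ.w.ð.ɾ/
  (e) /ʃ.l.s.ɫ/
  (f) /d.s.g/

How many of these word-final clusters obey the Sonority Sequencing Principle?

(a) /m.l.z/: profile 5-6-4 — violates.
(b) /ʔ.ŋ.w.s/: profile 1-5-8-3 — violates.
(c) /ʔ.k.θ.r/: profile 1-1-3-7 — violates.
(d) /ŋ.w.ð.ɾ/: profile 5-8-4-7 — violates.
(e) /ʃ.l.s.ɫ/: profile 3-6-3-6 — violates.
(f) /d.s.g/: profile 2-3-2 — violates.

0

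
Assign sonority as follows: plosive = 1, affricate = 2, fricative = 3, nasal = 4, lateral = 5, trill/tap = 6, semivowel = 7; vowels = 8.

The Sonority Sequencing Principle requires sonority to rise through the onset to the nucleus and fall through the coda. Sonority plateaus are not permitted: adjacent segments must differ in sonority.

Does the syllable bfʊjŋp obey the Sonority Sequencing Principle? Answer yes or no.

yes

Onset: /b/ is a plosive (sonority 1), /f/ is a fricative (sonority 3); then the nucleus /ʊ/ (sonority 8).
Onset profile 1-3-8 — rises to the nucleus.
Coda: /j/ is a semivowel (sonority 7), /ŋ/ is a nasal (sonority 4), /p/ is a plosive (sonority 1).
Coda profile 8-7-4-1 — falls from the nucleus.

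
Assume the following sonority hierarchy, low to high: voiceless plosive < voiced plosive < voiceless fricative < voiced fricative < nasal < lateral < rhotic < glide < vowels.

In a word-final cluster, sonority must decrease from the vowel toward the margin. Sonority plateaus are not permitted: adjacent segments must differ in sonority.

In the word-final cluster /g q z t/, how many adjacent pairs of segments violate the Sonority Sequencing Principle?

1

/g/ — voiced plosive, sonority 2.
/q/ — voiceless plosive, sonority 1.
/z/ — voiced fricative, sonority 4.
/t/ — voiceless plosive, sonority 1.
/g/→/q/: 2→1 (falls) — ok.
/q/→/z/: 1→4 (does not fall) — violation.
/z/→/t/: 4→1 (falls) — ok.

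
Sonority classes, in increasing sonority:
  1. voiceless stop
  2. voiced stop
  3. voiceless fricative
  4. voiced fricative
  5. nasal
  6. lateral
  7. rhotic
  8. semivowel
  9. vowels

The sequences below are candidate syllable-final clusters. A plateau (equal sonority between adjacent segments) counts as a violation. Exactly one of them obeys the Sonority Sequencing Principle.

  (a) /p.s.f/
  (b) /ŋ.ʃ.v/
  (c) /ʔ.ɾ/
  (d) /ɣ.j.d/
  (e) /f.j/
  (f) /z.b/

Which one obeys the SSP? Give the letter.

f

(a) /p.s.f/: profile 1-3-3 — violates.
(b) /ŋ.ʃ.v/: profile 5-3-4 — violates.
(c) /ʔ.ɾ/: profile 1-7 — violates.
(d) /ɣ.j.d/: profile 4-8-2 — violates.
(e) /f.j/: profile 3-8 — violates.
(f) /z.b/: profile 4-2 — obeys.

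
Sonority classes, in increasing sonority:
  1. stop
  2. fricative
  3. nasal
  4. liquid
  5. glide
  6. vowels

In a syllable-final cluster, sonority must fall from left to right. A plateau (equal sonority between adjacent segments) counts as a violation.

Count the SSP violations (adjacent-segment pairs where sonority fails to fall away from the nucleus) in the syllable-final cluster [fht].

1

/f/ — fricative, sonority 2.
/h/ — fricative, sonority 2.
/t/ — stop, sonority 1.
/f/→/h/: 2→2 (plateau) — violation.
/h/→/t/: 2→1 (falls) — ok.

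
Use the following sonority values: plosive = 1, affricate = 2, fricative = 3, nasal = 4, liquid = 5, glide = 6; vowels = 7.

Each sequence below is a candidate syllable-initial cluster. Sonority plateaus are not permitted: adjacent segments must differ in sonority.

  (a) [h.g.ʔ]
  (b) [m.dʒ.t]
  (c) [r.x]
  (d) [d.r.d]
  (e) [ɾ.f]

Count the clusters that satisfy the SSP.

(a) [h.g.ʔ]: profile 3-1-1 — violates.
(b) [m.dʒ.t]: profile 4-2-1 — violates.
(c) [r.x]: profile 5-3 — violates.
(d) [d.r.d]: profile 1-5-1 — violates.
(e) [ɾ.f]: profile 5-3 — violates.

0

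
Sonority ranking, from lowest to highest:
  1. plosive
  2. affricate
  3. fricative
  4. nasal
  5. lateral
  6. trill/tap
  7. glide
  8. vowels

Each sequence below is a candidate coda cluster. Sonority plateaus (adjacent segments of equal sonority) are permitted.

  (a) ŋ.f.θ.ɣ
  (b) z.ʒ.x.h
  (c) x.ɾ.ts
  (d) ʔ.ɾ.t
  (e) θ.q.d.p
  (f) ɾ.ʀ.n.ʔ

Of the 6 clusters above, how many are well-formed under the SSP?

(a) 4-3-3-3 → obeys
(b) 3-3-3-3 → obeys
(c) 3-6-2 → violates
(d) 1-6-1 → violates
(e) 3-1-1-1 → obeys
(f) 6-6-4-1 → obeys

4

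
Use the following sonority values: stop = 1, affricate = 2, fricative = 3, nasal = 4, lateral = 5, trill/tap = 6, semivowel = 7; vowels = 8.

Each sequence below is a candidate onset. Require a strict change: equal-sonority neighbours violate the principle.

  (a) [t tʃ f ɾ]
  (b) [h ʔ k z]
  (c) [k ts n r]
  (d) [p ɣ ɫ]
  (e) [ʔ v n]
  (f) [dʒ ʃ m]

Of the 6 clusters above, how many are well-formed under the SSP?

(a) [t tʃ f ɾ]: profile 1-2-3-6 — obeys.
(b) [h ʔ k z]: profile 3-1-1-3 — violates.
(c) [k ts n r]: profile 1-2-4-6 — obeys.
(d) [p ɣ ɫ]: profile 1-3-5 — obeys.
(e) [ʔ v n]: profile 1-3-4 — obeys.
(f) [dʒ ʃ m]: profile 2-3-4 — obeys.

5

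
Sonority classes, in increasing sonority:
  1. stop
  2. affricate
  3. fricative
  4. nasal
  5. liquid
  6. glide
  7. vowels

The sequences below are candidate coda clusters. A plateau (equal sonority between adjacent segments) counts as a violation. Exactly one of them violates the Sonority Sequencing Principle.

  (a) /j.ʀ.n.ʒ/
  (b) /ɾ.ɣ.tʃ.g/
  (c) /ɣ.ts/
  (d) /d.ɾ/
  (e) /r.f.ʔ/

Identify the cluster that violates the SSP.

d

(a) 6-5-4-3 → obeys
(b) 5-3-2-1 → obeys
(c) 3-2 → obeys
(d) 1-5 → violates
(e) 5-3-1 → obeys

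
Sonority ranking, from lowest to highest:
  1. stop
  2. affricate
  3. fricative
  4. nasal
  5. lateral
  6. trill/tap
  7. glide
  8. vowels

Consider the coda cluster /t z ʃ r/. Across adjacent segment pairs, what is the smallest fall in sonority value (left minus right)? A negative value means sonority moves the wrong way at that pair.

-3

/t/ is a stop (sonority 1).
/z/ is a fricative (sonority 3).
/ʃ/ is a fricative (sonority 3).
/r/ is a trill/tap (sonority 6).
/t/→/z/: change -2.
/z/→/ʃ/: change +0.
/ʃ/→/r/: change -3.
Minimum = -3.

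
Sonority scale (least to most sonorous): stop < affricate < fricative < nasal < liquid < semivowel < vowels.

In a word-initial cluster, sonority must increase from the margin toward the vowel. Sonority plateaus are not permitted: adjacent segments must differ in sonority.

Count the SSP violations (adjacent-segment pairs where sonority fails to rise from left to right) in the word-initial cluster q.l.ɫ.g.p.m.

/q/ is a stop (sonority 1).
/l/ is a liquid (sonority 5).
/ɫ/ is a liquid (sonority 5).
/g/ is a stop (sonority 1).
/p/ is a stop (sonority 1).
/m/ is a nasal (sonority 4).
/q/→/l/: 1→5 (rises) — ok.
/l/→/ɫ/: 5→5 (plateau) — violation.
/ɫ/→/g/: 5→1 (does not rise) — violation.
/g/→/p/: 1→1 (plateau) — violation.
/p/→/m/: 1→4 (rises) — ok.

3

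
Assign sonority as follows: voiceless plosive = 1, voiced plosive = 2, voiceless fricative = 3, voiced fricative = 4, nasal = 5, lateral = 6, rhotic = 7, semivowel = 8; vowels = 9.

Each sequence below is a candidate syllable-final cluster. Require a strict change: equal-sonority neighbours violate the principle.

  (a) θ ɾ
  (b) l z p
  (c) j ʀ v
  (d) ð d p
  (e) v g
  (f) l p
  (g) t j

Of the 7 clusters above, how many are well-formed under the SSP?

(a) sonority 3-7: ill-formed.
(b) sonority 6-4-1: well-formed.
(c) sonority 8-7-4: well-formed.
(d) sonority 4-2-1: well-formed.
(e) sonority 4-2: well-formed.
(f) sonority 6-1: well-formed.
(g) sonority 1-8: ill-formed.

5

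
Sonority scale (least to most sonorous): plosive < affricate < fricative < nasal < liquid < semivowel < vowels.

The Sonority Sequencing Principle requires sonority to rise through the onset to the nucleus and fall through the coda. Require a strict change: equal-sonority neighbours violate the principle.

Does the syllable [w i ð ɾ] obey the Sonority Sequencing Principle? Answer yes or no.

Onset: /w/ is a semivowel (sonority 6); then the nucleus /i/ (sonority 7).
Onset profile 6-7 — rises to the nucleus.
Coda: /ð/ is a fricative (sonority 3), /ɾ/ is a liquid (sonority 5).
Coda profile 7-3-5 — does not strictly fall throughout.

no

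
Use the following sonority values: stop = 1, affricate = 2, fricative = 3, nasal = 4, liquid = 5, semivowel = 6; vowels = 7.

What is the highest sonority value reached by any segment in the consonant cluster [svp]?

/s/ — fricative, sonority 3.
/v/ — fricative, sonority 3.
/p/ — stop, sonority 1.
The maximum is 3.

3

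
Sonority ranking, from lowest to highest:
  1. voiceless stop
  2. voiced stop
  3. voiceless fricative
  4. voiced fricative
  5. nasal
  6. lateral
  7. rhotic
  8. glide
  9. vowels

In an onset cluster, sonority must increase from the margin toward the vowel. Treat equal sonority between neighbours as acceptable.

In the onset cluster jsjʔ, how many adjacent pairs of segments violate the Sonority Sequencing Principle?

/j/ — glide, sonority 8.
/s/ — voiceless fricative, sonority 3.
/j/ — glide, sonority 8.
/ʔ/ — voiceless stop, sonority 1.
/j/→/s/: 8→3 (does not rise) — violation.
/s/→/j/: 3→8 (rises) — ok.
/j/→/ʔ/: 8→1 (does not rise) — violation.

2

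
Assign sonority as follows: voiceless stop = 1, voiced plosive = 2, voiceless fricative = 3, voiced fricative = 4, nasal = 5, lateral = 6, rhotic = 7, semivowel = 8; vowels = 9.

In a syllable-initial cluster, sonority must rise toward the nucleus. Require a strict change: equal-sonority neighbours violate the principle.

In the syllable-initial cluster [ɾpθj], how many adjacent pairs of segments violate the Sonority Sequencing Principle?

/ɾ/ is a rhotic (sonority 7).
/p/ is a voiceless stop (sonority 1).
/θ/ is a voiceless fricative (sonority 3).
/j/ is a semivowel (sonority 8).
/ɾ/→/p/: 7→1 (does not rise) — violation.
/p/→/θ/: 1→3 (rises) — ok.
/θ/→/j/: 3→8 (rises) — ok.

1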